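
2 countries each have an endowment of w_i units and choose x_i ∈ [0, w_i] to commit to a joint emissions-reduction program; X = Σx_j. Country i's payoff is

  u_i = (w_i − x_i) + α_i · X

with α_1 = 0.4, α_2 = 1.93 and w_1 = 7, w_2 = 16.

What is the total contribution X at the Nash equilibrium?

16

∂u_i/∂x_i = α_i − 1, so country i contributes w_i if α_i > 1, else 0.
α_i > 1 for i ∈ {2}; NE contributions (0, 16), X = 16.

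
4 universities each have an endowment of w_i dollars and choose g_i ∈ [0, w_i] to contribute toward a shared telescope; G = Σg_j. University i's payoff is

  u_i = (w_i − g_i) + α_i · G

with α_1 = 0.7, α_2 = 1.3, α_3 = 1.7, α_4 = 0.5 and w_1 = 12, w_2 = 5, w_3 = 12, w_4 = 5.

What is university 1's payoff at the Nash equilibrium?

23.9

∂u_i/∂g_i = α_i − 1, so university i contributes w_i if α_i > 1, else 0.
α_i > 1 for i ∈ {2, 3}; NE contributions (0, 5, 12, 0), G = 17.
u_1 = (12 − 0) + 0.7·17 = 23.9.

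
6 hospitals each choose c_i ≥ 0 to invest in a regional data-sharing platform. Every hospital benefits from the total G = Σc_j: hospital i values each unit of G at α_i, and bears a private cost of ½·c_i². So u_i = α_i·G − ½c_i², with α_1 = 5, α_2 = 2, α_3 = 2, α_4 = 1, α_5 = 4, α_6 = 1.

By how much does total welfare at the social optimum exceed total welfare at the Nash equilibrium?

Hospital i's FOC: ∂u_i/∂c_i = α_i − c_i = 0, so c_i* = α_i.
NE contributions = (5, 2, 2, 1, 4, 1); G = 15.
W^NE = (Σα)·G − ½Σα_i² = 15² − ½·51 = 199.5.
Planner sets c_i = Σα_j = 15 for every i, so G^SO = 6·15 = 90.
W^SO = (Σα)·G^SO − ½·6·(Σα)² = (6/2)·15² = 675.
Deadweight loss = W^SO − W^NE = 475.5.

475.5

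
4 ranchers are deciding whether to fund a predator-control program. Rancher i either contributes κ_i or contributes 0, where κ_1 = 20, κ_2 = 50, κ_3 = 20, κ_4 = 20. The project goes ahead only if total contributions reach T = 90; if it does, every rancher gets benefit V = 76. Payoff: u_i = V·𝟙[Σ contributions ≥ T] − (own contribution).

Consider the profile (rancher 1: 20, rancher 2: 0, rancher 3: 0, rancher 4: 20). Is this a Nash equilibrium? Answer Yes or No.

No

Total = 40 < 90: not provided.
Rancher 1 (pledges 20, payoff -20): dropping to 0 → total 20, payoff 0. Profitable deviation.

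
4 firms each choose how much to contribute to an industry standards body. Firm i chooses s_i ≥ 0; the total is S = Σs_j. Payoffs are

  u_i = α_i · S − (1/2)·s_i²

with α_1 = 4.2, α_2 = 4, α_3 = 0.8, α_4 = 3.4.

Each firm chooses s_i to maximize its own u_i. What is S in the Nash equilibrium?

12.4

Firm i's FOC: ∂u_i/∂s_i = α_i − s_i = 0, so s_i* = α_i.
NE contributions = (4.2, 4, 0.8, 3.4); S = 12.4.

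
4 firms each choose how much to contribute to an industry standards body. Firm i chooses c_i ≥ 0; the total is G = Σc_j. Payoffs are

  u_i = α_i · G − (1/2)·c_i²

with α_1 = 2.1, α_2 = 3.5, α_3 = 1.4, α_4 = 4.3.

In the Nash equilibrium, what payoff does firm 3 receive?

Firm i's FOC: ∂u_i/∂c_i = α_i − c_i = 0, so c_i* = α_i.
NE contributions = (2.1, 3.5, 1.4, 4.3); G = 11.3.
u_3 = α_3·G − ½·(c_3)² = 1.4·11.3 − ½·1.4² = 14.84.

14.84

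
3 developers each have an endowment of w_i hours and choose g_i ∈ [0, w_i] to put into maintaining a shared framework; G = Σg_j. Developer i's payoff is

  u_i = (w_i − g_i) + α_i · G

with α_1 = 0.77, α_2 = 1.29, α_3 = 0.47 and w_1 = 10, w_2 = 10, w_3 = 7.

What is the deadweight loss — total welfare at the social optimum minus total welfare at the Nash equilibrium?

∂u_i/∂g_i = α_i − 1, so developer i contributes w_i if α_i > 1, else 0.
α_i > 1 for i ∈ {2}; NE contributions (0, 10, 0), G = 10.
W^NE = Σw_i − G^NE + (Σα_i)·G^NE = 27 + 1.53·10 = 42.3.
Planner: ∂(Σu_j)/∂g_i = Σα_j − 1 = 1.53 > 0, so everyone contributes w_i; G^SO = 27, W^SO = 27 + 1.53·27 = 68.31.
Deadweight loss = 26.01.

26.01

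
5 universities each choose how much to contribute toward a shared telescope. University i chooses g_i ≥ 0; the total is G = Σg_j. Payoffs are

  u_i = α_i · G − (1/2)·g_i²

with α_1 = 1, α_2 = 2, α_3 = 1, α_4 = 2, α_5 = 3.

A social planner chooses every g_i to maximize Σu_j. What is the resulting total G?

45

Planner FOC: ∂(Σu_j)/∂g_i = (Σα_j) − g_i = 0, so g_i^SO = Σα_j = 9 for every i; G^SO = 45.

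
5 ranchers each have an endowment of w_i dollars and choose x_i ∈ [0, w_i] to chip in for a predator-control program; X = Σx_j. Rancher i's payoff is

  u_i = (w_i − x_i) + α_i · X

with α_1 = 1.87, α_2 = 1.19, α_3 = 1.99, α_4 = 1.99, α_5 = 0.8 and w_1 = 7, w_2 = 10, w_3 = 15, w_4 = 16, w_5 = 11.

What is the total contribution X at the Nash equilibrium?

48

∂u_i/∂x_i = α_i − 1, so rancher i contributes w_i if α_i > 1, else 0.
α_i > 1 for i ∈ {1, 2, 3, 4}; NE contributions (7, 10, 15, 16, 0), X = 48.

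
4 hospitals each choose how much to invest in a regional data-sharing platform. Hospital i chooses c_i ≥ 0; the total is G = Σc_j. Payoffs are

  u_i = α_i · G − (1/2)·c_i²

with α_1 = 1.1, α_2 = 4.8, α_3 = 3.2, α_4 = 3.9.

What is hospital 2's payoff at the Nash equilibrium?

Hospital i's FOC: ∂u_i/∂c_i = α_i − c_i = 0, so c_i* = α_i.
NE contributions = (1.1, 4.8, 3.2, 3.9); G = 13.
u_2 = α_2·G − ½·(c_2)² = 4.8·13 − ½·4.8² = 50.88.

50.88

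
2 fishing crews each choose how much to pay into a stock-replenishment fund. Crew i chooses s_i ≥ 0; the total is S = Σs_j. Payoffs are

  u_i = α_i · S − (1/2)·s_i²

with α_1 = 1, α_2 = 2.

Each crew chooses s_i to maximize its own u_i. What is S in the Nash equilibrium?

3

Crew i's FOC: ∂u_i/∂s_i = α_i − s_i = 0, so s_i* = α_i.
NE contributions = (1, 2); S = 3.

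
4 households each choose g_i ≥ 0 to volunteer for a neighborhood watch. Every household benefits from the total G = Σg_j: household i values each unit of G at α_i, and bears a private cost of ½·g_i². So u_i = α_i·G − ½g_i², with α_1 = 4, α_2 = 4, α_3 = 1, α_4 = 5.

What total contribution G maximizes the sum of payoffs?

Planner FOC: ∂(Σu_j)/∂g_i = (Σα_j) − g_i = 0, so g_i^SO = Σα_j = 14 for every i; G^SO = 56.

56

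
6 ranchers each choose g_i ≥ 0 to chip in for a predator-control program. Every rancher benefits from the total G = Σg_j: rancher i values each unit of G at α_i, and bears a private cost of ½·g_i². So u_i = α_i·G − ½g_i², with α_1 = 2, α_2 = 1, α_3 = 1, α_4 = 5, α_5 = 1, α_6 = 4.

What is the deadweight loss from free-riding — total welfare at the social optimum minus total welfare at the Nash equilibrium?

416

Rancher i's FOC: ∂u_i/∂g_i = α_i − g_i = 0, so g_i* = α_i.
NE contributions = (2, 1, 1, 5, 1, 4); G = 14.
W^NE = (Σα)·G − ½Σα_i² = 14² − ½·48 = 172.
Planner sets g_i = Σα_j = 14 for every i, so G^SO = 6·14 = 84.
W^SO = (Σα)·G^SO − ½·6·(Σα)² = (6/2)·14² = 588.
Deadweight loss = W^SO − W^NE = 416.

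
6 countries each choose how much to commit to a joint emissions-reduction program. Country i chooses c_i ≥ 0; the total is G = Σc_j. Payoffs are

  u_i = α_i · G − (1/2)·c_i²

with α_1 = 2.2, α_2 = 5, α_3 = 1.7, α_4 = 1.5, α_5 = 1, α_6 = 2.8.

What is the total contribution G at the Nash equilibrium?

14.2

Country i's FOC: ∂u_i/∂c_i = α_i − c_i = 0, so c_i* = α_i.
NE contributions = (2.2, 5, 1.7, 1.5, 1, 2.8); G = 14.2.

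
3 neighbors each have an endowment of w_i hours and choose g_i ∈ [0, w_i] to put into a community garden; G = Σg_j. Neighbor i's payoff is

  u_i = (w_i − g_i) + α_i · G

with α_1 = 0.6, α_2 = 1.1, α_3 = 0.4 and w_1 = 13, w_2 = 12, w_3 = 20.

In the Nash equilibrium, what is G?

∂u_i/∂g_i = α_i − 1, so neighbor i contributes w_i if α_i > 1, else 0.
α_i > 1 for i ∈ {2}; NE contributions (0, 12, 0), G = 12.

12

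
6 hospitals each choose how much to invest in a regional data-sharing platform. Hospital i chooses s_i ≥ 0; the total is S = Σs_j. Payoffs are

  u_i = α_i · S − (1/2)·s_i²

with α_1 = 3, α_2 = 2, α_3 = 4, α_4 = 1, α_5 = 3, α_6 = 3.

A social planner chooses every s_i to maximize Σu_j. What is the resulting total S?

Planner FOC: ∂(Σu_j)/∂s_i = (Σα_j) − s_i = 0, so s_i^SO = Σα_j = 16 for every i; S^SO = 96.

96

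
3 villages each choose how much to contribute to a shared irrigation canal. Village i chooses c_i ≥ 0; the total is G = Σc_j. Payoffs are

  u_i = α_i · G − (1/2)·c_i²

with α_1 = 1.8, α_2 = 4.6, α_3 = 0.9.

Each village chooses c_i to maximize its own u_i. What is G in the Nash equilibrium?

7.3

Village i's FOC: ∂u_i/∂c_i = α_i − c_i = 0, so c_i* = α_i.
NE contributions = (1.8, 4.6, 0.9); G = 7.3.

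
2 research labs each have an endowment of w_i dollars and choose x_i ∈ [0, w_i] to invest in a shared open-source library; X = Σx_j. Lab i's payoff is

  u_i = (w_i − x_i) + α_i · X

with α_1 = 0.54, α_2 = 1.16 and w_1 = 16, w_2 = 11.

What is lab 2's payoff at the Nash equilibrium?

12.76

∂u_i/∂x_i = α_i − 1, so lab i contributes w_i if α_i > 1, else 0.
α_i > 1 for i ∈ {2}; NE contributions (0, 11), X = 11.
u_2 = (11 − 11) + 1.16·11 = 12.76.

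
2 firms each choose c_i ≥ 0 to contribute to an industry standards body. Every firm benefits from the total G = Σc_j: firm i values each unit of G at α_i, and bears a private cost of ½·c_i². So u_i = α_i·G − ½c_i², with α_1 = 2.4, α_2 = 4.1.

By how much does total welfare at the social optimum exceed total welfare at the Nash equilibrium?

Firm i's FOC: ∂u_i/∂c_i = α_i − c_i = 0, so c_i* = α_i.
NE contributions = (2.4, 4.1); G = 6.5.
W^NE = (Σα)·G − ½Σα_i² = 6.5² − ½·22.57 = 30.965.
Planner sets c_i = Σα_j = 6.5 for every i, so G^SO = 2·6.5 = 13.
W^SO = (Σα)·G^SO − ½·2·(Σα)² = (2/2)·6.5² = 42.25.
Deadweight loss = W^SO − W^NE = 11.285.

11.285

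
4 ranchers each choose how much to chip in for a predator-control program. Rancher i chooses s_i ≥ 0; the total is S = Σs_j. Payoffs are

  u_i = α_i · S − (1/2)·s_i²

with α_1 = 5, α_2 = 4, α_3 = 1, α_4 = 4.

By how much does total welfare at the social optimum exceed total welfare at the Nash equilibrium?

225

Rancher i's FOC: ∂u_i/∂s_i = α_i − s_i = 0, so s_i* = α_i.
NE contributions = (5, 4, 1, 4); S = 14.
W^NE = (Σα)·S − ½Σα_i² = 14² − ½·58 = 167.
Planner sets s_i = Σα_j = 14 for every i, so S^SO = 4·14 = 56.
W^SO = (Σα)·S^SO − ½·4·(Σα)² = (4/2)·14² = 392.
Deadweight loss = W^SO − W^NE = 225.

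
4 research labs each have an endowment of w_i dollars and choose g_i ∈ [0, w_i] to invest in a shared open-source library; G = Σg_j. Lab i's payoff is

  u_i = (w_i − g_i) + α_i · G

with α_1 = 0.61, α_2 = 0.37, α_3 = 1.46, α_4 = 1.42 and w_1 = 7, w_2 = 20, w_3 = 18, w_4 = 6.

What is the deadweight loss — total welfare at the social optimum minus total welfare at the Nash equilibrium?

∂u_i/∂g_i = α_i − 1, so lab i contributes w_i if α_i > 1, else 0.
α_i > 1 for i ∈ {3, 4}; NE contributions (0, 0, 18, 6), G = 24.
W^NE = Σw_i − G^NE + (Σα_i)·G^NE = 51 + 2.86·24 = 119.64.
Planner: ∂(Σu_j)/∂g_i = Σα_j − 1 = 2.86 > 0, so everyone contributes w_i; G^SO = 51, W^SO = 51 + 2.86·51 = 196.86.
Deadweight loss = 77.22.

77.22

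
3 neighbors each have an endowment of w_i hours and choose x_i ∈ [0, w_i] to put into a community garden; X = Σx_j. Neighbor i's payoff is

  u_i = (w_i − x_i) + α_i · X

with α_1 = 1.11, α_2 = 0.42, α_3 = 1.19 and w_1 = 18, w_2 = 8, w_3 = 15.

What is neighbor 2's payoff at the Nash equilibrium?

∂u_i/∂x_i = α_i − 1, so neighbor i contributes w_i if α_i > 1, else 0.
α_i > 1 for i ∈ {1, 3}; NE contributions (18, 0, 15), X = 33.
u_2 = (8 − 0) + 0.42·33 = 21.86.

21.86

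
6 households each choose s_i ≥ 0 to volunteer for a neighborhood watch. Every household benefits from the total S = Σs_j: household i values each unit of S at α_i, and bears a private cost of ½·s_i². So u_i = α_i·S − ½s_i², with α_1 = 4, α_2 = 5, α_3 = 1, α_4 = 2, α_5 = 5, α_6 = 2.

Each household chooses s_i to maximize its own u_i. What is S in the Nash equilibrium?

Household i's FOC: ∂u_i/∂s_i = α_i − s_i = 0, so s_i* = α_i.
NE contributions = (4, 5, 1, 2, 5, 2); S = 19.

19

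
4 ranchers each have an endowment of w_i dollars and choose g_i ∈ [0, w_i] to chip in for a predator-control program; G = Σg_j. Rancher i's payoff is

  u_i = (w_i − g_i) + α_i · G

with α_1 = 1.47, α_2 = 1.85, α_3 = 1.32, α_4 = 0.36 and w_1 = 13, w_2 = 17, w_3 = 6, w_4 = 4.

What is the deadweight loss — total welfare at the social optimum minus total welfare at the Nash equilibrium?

16

∂u_i/∂g_i = α_i − 1, so rancher i contributes w_i if α_i > 1, else 0.
α_i > 1 for i ∈ {1, 2, 3}; NE contributions (13, 17, 6, 0), G = 36.
W^NE = Σw_i − G^NE + (Σα_i)·G^NE = 40 + 4·36 = 184.
Planner: ∂(Σu_j)/∂g_i = Σα_j − 1 = 4 > 0, so everyone contributes w_i; G^SO = 40, W^SO = 40 + 4·40 = 200.
Deadweight loss = 16.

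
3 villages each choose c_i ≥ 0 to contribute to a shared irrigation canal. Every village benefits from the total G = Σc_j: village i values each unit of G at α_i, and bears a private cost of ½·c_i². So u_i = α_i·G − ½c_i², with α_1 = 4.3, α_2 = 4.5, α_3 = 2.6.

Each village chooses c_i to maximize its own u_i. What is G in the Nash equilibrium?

Village i's FOC: ∂u_i/∂c_i = α_i − c_i = 0, so c_i* = α_i.
NE contributions = (4.3, 4.5, 2.6); G = 11.4.

11.4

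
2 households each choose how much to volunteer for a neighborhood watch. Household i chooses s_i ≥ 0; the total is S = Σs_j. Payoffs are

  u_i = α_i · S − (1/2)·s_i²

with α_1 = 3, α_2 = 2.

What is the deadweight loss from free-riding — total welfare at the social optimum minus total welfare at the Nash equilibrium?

Household i's FOC: ∂u_i/∂s_i = α_i − s_i = 0, so s_i* = α_i.
NE contributions = (3, 2); S = 5.
W^NE = (Σα)·S − ½Σα_i² = 5² − ½·13 = 18.5.
Planner sets s_i = Σα_j = 5 for every i, so S^SO = 2·5 = 10.
W^SO = (Σα)·S^SO − ½·2·(Σα)² = (2/2)·5² = 25.
Deadweight loss = W^SO − W^NE = 6.5.

6.5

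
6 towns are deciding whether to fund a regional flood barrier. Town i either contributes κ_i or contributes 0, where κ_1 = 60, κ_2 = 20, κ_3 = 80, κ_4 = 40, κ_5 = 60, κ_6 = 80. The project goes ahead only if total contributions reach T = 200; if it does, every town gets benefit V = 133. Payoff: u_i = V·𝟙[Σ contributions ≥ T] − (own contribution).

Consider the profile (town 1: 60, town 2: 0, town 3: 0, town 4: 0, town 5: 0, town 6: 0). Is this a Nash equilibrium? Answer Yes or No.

No

Total = 60 < 200: not provided.
Town 1 (pledges 60, payoff -60): dropping to 0 → total 0, payoff 0. Profitable deviation.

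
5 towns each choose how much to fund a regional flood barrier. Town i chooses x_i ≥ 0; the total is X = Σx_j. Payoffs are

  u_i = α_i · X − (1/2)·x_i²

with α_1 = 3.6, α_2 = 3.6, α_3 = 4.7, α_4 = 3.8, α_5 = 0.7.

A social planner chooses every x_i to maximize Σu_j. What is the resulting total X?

82

Planner FOC: ∂(Σu_j)/∂x_i = (Σα_j) − x_i = 0, so x_i^SO = Σα_j = 16.4 for every i; X^SO = 82.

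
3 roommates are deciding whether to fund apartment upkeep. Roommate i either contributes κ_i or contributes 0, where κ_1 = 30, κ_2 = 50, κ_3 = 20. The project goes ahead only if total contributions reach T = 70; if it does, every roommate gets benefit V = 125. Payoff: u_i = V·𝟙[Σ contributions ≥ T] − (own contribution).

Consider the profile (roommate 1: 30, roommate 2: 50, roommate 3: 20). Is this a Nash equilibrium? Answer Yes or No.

No

Total = 100 ≥ 70: provided.
Roommate 1 (pledges 30, payoff 95): dropping to 0 → total 70, payoff 125. Profitable deviation.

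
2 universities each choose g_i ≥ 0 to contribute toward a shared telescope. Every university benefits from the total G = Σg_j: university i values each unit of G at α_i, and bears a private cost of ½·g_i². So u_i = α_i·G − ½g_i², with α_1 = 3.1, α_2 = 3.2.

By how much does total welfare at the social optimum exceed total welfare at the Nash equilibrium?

University i's FOC: ∂u_i/∂g_i = α_i − g_i = 0, so g_i* = α_i.
NE contributions = (3.1, 3.2); G = 6.3.
W^NE = (Σα)·G − ½Σα_i² = 6.3² − ½·19.85 = 29.765.
Planner sets g_i = Σα_j = 6.3 for every i, so G^SO = 2·6.3 = 12.6.
W^SO = (Σα)·G^SO − ½·2·(Σα)² = (2/2)·6.3² = 39.69.
Deadweight loss = W^SO − W^NE = 9.925.

9.925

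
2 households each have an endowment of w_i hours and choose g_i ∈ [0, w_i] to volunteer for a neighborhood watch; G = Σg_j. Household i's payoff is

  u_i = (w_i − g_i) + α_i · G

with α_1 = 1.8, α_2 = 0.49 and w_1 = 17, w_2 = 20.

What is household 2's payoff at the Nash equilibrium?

28.33

∂u_i/∂g_i = α_i − 1, so household i contributes w_i if α_i > 1, else 0.
α_i > 1 for i ∈ {1}; NE contributions (17, 0), G = 17.
u_2 = (20 − 0) + 0.49·17 = 28.33.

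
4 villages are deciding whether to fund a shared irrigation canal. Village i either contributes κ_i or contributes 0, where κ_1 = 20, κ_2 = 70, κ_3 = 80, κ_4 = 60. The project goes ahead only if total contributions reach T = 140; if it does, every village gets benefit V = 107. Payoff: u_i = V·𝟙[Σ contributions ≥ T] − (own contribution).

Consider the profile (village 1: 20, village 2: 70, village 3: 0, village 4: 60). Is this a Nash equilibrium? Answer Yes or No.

Yes

Total = 150 ≥ 140: provided.
Village 1 (pledges 20, payoff 87): dropping to 0 → total 130, payoff 0. No gain.
Village 2 (pledges 70, payoff 37): dropping to 0 → total 80, payoff 0. No gain.
Village 3 (pledges 0, payoff 107): pledging 80 → total 230, payoff 27. No gain.
Village 4 (pledges 60, payoff 47): dropping to 0 → total 90, payoff 0. No gain.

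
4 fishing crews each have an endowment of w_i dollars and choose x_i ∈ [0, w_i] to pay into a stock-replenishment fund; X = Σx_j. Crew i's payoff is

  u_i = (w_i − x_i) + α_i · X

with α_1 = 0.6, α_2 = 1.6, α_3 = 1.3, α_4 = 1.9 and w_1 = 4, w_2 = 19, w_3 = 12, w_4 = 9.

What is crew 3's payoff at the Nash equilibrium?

∂u_i/∂x_i = α_i − 1, so crew i contributes w_i if α_i > 1, else 0.
α_i > 1 for i ∈ {2, 3, 4}; NE contributions (0, 19, 12, 9), X = 40.
u_3 = (12 − 12) + 1.3·40 = 52.

52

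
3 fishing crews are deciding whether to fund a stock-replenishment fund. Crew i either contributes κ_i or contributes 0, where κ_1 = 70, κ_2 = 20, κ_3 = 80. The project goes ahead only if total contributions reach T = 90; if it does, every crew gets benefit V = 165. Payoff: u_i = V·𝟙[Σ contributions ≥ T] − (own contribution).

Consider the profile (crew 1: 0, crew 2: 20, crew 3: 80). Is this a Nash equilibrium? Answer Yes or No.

Total = 100 ≥ 90: provided.
Crew 1 (pledges 0, payoff 165): pledging 70 → total 170, payoff 95. No gain.
Crew 2 (pledges 20, payoff 145): dropping to 0 → total 80, payoff 0. No gain.
Crew 3 (pledges 80, payoff 85): dropping to 0 → total 20, payoff 0. No gain.

Yes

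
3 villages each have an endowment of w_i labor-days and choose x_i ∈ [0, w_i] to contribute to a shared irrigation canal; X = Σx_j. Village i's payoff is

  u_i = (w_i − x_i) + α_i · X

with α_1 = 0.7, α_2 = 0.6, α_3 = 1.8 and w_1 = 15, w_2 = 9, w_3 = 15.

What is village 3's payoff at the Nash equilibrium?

27

∂u_i/∂x_i = α_i − 1, so village i contributes w_i if α_i > 1, else 0.
α_i > 1 for i ∈ {3}; NE contributions (0, 0, 15), X = 15.
u_3 = (15 − 15) + 1.8·15 = 27.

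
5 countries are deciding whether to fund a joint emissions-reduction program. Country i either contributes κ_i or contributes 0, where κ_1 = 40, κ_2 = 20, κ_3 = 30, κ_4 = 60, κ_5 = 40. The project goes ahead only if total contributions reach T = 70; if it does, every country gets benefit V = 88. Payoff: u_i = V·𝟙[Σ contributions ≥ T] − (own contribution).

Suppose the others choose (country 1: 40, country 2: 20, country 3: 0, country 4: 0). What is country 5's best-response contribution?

Others' total = 60. Contributing 40 brings total to 100 ≥ 70: gain V − κ_5 = 48.
Best response: 40.

40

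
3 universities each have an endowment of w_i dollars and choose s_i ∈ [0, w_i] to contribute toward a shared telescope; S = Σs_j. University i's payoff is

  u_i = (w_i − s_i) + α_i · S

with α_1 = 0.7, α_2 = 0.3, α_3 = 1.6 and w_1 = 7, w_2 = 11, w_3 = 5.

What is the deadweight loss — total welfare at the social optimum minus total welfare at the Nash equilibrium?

28.8

∂u_i/∂s_i = α_i − 1, so university i contributes w_i if α_i > 1, else 0.
α_i > 1 for i ∈ {3}; NE contributions (0, 0, 5), S = 5.
W^NE = Σw_i − S^NE + (Σα_i)·S^NE = 23 + 1.6·5 = 31.
Planner: ∂(Σu_j)/∂s_i = Σα_j − 1 = 1.6 > 0, so everyone contributes w_i; S^SO = 23, W^SO = 23 + 1.6·23 = 59.8.
Deadweight loss = 28.8.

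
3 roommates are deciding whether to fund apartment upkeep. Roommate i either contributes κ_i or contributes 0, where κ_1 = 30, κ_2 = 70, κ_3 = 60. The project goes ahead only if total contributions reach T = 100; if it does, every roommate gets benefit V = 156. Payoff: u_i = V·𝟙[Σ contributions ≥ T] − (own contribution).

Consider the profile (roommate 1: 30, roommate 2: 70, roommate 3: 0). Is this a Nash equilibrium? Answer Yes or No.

Yes

Total = 100 ≥ 100: provided.
Roommate 1 (pledges 30, payoff 126): dropping to 0 → total 70, payoff 0. No gain.
Roommate 2 (pledges 70, payoff 86): dropping to 0 → total 30, payoff 0. No gain.
Roommate 3 (pledges 0, payoff 156): pledging 60 → total 160, payoff 96. No gain.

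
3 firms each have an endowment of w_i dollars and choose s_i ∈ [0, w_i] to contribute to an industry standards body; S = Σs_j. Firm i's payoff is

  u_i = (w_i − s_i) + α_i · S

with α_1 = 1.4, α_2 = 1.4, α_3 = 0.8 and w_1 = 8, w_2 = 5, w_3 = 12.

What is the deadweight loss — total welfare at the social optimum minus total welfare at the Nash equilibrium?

31.2

∂u_i/∂s_i = α_i − 1, so firm i contributes w_i if α_i > 1, else 0.
α_i > 1 for i ∈ {1, 2}; NE contributions (8, 5, 0), S = 13.
W^NE = Σw_i − S^NE + (Σα_i)·S^NE = 25 + 2.6·13 = 58.8.
Planner: ∂(Σu_j)/∂s_i = Σα_j − 1 = 2.6 > 0, so everyone contributes w_i; S^SO = 25, W^SO = 25 + 2.6·25 = 90.
Deadweight loss = 31.2.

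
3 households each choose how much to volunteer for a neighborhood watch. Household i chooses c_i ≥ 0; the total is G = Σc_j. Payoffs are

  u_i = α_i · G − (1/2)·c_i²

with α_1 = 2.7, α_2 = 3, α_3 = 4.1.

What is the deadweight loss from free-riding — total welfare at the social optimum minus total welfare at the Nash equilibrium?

64.57

Household i's FOC: ∂u_i/∂c_i = α_i − c_i = 0, so c_i* = α_i.
NE contributions = (2.7, 3, 4.1); G = 9.8.
W^NE = (Σα)·G − ½Σα_i² = 9.8² − ½·33.1 = 79.49.
Planner sets c_i = Σα_j = 9.8 for every i, so G^SO = 3·9.8 = 29.4.
W^SO = (Σα)·G^SO − ½·3·(Σα)² = (3/2)·9.8² = 144.06.
Deadweight loss = W^SO − W^NE = 64.57.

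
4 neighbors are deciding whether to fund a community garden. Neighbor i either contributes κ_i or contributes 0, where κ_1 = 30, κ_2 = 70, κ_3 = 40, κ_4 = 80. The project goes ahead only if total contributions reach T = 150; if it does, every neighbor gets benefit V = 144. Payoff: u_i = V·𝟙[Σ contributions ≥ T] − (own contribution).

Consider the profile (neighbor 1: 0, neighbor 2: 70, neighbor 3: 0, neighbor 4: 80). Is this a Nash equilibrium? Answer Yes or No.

Total = 150 ≥ 150: provided.
Neighbor 1 (pledges 0, payoff 144): pledging 30 → total 180, payoff 114. No gain.
Neighbor 2 (pledges 70, payoff 74): dropping to 0 → total 80, payoff 0. No gain.
Neighbor 3 (pledges 0, payoff 144): pledging 40 → total 190, payoff 104. No gain.
Neighbor 4 (pledges 80, payoff 64): dropping to 0 → total 70, payoff 0. No gain.

Yes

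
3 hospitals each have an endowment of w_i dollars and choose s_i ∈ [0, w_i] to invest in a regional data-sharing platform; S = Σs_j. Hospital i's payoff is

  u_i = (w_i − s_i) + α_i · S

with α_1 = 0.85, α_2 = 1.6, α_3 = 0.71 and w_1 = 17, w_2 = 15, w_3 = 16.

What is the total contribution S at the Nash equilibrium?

15

∂u_i/∂s_i = α_i − 1, so hospital i contributes w_i if α_i > 1, else 0.
α_i > 1 for i ∈ {2}; NE contributions (0, 15, 0), S = 15.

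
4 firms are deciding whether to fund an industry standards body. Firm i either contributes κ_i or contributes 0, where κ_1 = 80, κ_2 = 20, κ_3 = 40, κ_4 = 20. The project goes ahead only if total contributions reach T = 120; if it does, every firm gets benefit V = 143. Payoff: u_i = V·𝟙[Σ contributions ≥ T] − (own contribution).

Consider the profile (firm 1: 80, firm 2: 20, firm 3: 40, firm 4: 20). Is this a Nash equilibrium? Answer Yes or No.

Total = 160 ≥ 120: provided.
Firm 1 (pledges 80, payoff 63): dropping to 0 → total 80, payoff 0. No gain.
Firm 2 (pledges 20, payoff 123): dropping to 0 → total 140, payoff 143. Profitable deviation.

No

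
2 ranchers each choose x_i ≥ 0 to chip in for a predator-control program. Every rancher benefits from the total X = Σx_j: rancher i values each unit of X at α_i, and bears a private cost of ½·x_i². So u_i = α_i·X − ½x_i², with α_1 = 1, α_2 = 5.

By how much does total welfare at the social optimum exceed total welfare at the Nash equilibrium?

Rancher i's FOC: ∂u_i/∂x_i = α_i − x_i = 0, so x_i* = α_i.
NE contributions = (1, 5); X = 6.
W^NE = (Σα)·X − ½Σα_i² = 6² − ½·26 = 23.
Planner sets x_i = Σα_j = 6 for every i, so X^SO = 2·6 = 12.
W^SO = (Σα)·X^SO − ½·2·(Σα)² = (2/2)·6² = 36.
Deadweight loss = W^SO − W^NE = 13.

13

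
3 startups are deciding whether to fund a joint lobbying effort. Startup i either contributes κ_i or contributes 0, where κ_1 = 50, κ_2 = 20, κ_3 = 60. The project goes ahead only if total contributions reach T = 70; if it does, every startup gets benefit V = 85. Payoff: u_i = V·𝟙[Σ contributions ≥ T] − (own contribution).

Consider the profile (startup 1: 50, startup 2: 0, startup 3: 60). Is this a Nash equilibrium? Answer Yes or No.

Total = 110 ≥ 70: provided.
Startup 1 (pledges 50, payoff 35): dropping to 0 → total 60, payoff 0. No gain.
Startup 2 (pledges 0, payoff 85): pledging 20 → total 130, payoff 65. No gain.
Startup 3 (pledges 60, payoff 25): dropping to 0 → total 50, payoff 0. No gain.

Yes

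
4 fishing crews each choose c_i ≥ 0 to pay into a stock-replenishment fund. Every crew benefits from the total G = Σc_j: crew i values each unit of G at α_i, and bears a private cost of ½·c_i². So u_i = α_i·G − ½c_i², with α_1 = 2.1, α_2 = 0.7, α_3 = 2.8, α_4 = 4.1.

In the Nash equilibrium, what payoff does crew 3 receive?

Crew i's FOC: ∂u_i/∂c_i = α_i − c_i = 0, so c_i* = α_i.
NE contributions = (2.1, 0.7, 2.8, 4.1); G = 9.7.
u_3 = α_3·G − ½·(c_3)² = 2.8·9.7 − ½·2.8² = 23.24.

23.24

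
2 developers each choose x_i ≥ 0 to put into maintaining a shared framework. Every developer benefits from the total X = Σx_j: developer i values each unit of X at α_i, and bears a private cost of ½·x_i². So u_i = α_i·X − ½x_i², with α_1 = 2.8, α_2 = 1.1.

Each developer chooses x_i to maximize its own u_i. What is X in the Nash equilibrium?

Developer i's FOC: ∂u_i/∂x_i = α_i − x_i = 0, so x_i* = α_i.
NE contributions = (2.8, 1.1); X = 3.9.

3.9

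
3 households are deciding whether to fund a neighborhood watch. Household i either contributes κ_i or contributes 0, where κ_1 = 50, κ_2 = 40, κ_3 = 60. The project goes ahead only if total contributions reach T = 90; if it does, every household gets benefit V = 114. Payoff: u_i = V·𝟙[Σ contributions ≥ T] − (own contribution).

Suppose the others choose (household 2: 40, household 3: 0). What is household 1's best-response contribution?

Others' total = 40. Contributing 50 brings total to 90 ≥ 90: gain V − κ_1 = 64.
Best response: 50.

50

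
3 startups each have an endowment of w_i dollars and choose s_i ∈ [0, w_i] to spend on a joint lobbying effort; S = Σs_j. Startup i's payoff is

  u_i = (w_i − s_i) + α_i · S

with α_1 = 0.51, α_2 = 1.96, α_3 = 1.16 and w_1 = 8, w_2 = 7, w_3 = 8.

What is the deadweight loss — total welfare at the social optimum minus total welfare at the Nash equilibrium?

∂u_i/∂s_i = α_i − 1, so startup i contributes w_i if α_i > 1, else 0.
α_i > 1 for i ∈ {2, 3}; NE contributions (0, 7, 8), S = 15.
W^NE = Σw_i − S^NE + (Σα_i)·S^NE = 23 + 2.63·15 = 62.45.
Planner: ∂(Σu_j)/∂s_i = Σα_j − 1 = 2.63 > 0, so everyone contributes w_i; S^SO = 23, W^SO = 23 + 2.63·23 = 83.49.
Deadweight loss = 21.04.

21.04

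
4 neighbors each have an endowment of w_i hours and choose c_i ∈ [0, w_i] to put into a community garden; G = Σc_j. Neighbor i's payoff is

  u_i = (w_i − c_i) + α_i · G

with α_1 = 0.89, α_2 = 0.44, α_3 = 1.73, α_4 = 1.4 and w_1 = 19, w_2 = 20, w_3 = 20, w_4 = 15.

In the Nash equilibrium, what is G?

35

∂u_i/∂c_i = α_i − 1, so neighbor i contributes w_i if α_i > 1, else 0.
α_i > 1 for i ∈ {3, 4}; NE contributions (0, 0, 20, 15), G = 35.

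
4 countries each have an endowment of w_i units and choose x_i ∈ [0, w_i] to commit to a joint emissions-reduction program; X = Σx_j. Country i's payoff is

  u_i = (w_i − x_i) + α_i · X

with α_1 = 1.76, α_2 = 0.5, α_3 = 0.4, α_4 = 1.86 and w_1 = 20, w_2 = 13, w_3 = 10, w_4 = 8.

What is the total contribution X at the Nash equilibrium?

∂u_i/∂x_i = α_i − 1, so country i contributes w_i if α_i > 1, else 0.
α_i > 1 for i ∈ {1, 4}; NE contributions (20, 0, 0, 8), X = 28.

28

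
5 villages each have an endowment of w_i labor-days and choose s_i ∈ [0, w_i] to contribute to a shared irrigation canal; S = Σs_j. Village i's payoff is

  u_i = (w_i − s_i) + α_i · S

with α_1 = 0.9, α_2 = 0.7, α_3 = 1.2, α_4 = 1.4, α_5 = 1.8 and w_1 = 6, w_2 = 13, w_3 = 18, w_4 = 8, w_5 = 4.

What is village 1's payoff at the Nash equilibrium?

∂u_i/∂s_i = α_i − 1, so village i contributes w_i if α_i > 1, else 0.
α_i > 1 for i ∈ {3, 4, 5}; NE contributions (0, 0, 18, 8, 4), S = 30.
u_1 = (6 − 0) + 0.9·30 = 33.

33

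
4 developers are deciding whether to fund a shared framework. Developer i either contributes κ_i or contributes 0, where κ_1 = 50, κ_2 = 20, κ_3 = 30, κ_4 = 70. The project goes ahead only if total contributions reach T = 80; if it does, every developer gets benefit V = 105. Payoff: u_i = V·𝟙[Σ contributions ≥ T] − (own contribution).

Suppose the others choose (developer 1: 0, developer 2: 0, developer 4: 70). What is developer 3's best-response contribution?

30

Others' total = 70. Contributing 30 brings total to 100 ≥ 80: gain V − κ_3 = 75.
Best response: 30.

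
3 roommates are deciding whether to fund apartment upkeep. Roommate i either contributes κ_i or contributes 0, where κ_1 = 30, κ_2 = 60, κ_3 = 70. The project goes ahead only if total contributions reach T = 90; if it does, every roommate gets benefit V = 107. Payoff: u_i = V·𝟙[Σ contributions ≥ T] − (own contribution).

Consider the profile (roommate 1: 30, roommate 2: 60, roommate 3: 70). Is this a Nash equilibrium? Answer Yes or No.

Total = 160 ≥ 90: provided.
Roommate 1 (pledges 30, payoff 77): dropping to 0 → total 130, payoff 107. Profitable deviation.

No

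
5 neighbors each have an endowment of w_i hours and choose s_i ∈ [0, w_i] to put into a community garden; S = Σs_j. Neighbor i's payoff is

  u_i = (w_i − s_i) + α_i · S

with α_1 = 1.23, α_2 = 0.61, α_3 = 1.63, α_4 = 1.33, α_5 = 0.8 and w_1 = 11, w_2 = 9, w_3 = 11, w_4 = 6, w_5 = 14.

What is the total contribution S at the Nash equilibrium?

∂u_i/∂s_i = α_i − 1, so neighbor i contributes w_i if α_i > 1, else 0.
α_i > 1 for i ∈ {1, 3, 4}; NE contributions (11, 0, 11, 6, 0), S = 28.

28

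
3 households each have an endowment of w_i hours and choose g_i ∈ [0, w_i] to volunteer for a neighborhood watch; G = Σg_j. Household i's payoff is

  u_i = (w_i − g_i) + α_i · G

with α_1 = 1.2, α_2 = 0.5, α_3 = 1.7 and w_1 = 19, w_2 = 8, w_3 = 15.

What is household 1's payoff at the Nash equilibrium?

∂u_i/∂g_i = α_i − 1, so household i contributes w_i if α_i > 1, else 0.
α_i > 1 for i ∈ {1, 3}; NE contributions (19, 0, 15), G = 34.
u_1 = (19 − 19) + 1.2·34 = 40.8.

40.8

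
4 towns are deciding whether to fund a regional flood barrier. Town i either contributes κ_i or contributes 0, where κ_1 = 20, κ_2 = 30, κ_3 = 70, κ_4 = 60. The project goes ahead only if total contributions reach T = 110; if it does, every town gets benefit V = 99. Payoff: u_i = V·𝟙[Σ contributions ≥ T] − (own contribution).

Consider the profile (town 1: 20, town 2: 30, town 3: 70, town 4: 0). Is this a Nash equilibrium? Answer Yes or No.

Total = 120 ≥ 110: provided.
Town 1 (pledges 20, payoff 79): dropping to 0 → total 100, payoff 0. No gain.
Town 2 (pledges 30, payoff 69): dropping to 0 → total 90, payoff 0. No gain.
Town 3 (pledges 70, payoff 29): dropping to 0 → total 50, payoff 0. No gain.
Town 4 (pledges 0, payoff 99): pledging 60 → total 180, payoff 39. No gain.

Yes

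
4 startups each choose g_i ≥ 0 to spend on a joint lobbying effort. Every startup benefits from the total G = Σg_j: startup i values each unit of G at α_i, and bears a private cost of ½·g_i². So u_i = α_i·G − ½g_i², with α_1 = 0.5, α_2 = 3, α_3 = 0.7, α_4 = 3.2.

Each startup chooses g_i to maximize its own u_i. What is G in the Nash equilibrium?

Startup i's FOC: ∂u_i/∂g_i = α_i − g_i = 0, so g_i* = α_i.
NE contributions = (0.5, 3, 0.7, 3.2); G = 7.4.

7.4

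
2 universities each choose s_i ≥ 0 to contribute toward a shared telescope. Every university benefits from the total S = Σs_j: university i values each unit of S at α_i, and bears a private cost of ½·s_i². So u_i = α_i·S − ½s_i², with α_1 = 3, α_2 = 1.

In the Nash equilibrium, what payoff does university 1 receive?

7.5

University i's FOC: ∂u_i/∂s_i = α_i − s_i = 0, so s_i* = α_i.
NE contributions = (3, 1); S = 4.
u_1 = α_1·S − ½·(s_1)² = 3·4 − ½·3² = 7.5.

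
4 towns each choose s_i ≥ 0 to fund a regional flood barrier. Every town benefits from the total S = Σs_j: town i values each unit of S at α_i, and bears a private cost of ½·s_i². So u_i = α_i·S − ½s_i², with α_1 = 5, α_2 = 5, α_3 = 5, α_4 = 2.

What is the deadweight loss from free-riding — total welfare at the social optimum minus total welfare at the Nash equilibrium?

Town i's FOC: ∂u_i/∂s_i = α_i − s_i = 0, so s_i* = α_i.
NE contributions = (5, 5, 5, 2); S = 17.
W^NE = (Σα)·S − ½Σα_i² = 17² − ½·79 = 249.5.
Planner sets s_i = Σα_j = 17 for every i, so S^SO = 4·17 = 68.
W^SO = (Σα)·S^SO − ½·4·(Σα)² = (4/2)·17² = 578.
Deadweight loss = W^SO − W^NE = 328.5.

328.5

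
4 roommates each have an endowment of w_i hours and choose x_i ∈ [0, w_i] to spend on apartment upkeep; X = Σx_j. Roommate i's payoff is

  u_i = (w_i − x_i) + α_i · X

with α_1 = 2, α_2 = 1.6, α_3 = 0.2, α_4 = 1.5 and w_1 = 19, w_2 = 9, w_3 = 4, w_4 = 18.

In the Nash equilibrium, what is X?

46

∂u_i/∂x_i = α_i − 1, so roommate i contributes w_i if α_i > 1, else 0.
α_i > 1 for i ∈ {1, 2, 4}; NE contributions (19, 9, 0, 18), X = 46.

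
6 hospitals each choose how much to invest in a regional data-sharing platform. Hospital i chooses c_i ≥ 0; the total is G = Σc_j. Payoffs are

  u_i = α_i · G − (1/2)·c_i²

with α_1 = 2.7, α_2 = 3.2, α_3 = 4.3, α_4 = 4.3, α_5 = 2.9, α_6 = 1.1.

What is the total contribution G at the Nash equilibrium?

18.5

Hospital i's FOC: ∂u_i/∂c_i = α_i − c_i = 0, so c_i* = α_i.
NE contributions = (2.7, 3.2, 4.3, 4.3, 2.9, 1.1); G = 18.5.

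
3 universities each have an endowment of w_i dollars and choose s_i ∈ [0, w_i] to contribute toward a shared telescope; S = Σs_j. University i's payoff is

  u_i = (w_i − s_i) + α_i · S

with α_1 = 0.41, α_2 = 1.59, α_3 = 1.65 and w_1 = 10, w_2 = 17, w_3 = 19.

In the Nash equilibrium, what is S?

∂u_i/∂s_i = α_i − 1, so university i contributes w_i if α_i > 1, else 0.
α_i > 1 for i ∈ {2, 3}; NE contributions (0, 17, 19), S = 36.

36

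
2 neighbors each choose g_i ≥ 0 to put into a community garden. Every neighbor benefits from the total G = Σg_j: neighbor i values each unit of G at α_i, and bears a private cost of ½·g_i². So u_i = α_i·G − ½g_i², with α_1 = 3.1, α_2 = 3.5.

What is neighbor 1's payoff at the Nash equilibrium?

Neighbor i's FOC: ∂u_i/∂g_i = α_i − g_i = 0, so g_i* = α_i.
NE contributions = (3.1, 3.5); G = 6.6.
u_1 = α_1·G − ½·(g_1)² = 3.1·6.6 − ½·3.1² = 15.655.

15.655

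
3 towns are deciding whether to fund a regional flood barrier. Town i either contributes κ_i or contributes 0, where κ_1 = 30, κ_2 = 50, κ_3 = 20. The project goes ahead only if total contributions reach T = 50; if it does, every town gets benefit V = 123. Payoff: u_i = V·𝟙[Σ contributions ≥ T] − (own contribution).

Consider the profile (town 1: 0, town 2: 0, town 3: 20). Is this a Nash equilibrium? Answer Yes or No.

Total = 20 < 50: not provided.
Town 1 (pledges 0, payoff 0): pledging 30 → total 50, payoff 93. Profitable deviation.

No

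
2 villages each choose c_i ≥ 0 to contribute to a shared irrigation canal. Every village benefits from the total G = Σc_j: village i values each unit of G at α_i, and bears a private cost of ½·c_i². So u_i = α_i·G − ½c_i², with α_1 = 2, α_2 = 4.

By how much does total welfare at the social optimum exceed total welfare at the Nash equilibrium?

Village i's FOC: ∂u_i/∂c_i = α_i − c_i = 0, so c_i* = α_i.
NE contributions = (2, 4); G = 6.
W^NE = (Σα)·G − ½Σα_i² = 6² − ½·20 = 26.
Planner sets c_i = Σα_j = 6 for every i, so G^SO = 2·6 = 12.
W^SO = (Σα)·G^SO − ½·2·(Σα)² = (2/2)·6² = 36.
Deadweight loss = W^SO − W^NE = 10.

10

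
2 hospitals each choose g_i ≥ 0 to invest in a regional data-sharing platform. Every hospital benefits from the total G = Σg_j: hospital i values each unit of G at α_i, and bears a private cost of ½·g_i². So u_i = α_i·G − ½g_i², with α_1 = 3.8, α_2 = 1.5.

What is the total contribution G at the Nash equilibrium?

Hospital i's FOC: ∂u_i/∂g_i = α_i − g_i = 0, so g_i* = α_i.
NE contributions = (3.8, 1.5); G = 5.3.

5.3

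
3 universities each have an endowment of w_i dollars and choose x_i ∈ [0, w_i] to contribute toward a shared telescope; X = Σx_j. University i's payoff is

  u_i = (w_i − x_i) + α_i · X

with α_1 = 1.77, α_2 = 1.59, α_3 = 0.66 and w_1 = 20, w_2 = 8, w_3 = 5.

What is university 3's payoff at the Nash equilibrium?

23.48

∂u_i/∂x_i = α_i − 1, so university i contributes w_i if α_i > 1, else 0.
α_i > 1 for i ∈ {1, 2}; NE contributions (20, 8, 0), X = 28.
u_3 = (5 − 0) + 0.66·28 = 23.48.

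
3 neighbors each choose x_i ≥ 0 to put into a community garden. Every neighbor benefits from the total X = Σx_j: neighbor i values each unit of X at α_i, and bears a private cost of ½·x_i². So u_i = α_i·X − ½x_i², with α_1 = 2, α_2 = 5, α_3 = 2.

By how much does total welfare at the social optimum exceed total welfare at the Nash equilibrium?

57

Neighbor i's FOC: ∂u_i/∂x_i = α_i − x_i = 0, so x_i* = α_i.
NE contributions = (2, 5, 2); X = 9.
W^NE = (Σα)·X − ½Σα_i² = 9² − ½·33 = 64.5.
Planner sets x_i = Σα_j = 9 for every i, so X^SO = 3·9 = 27.
W^SO = (Σα)·X^SO − ½·3·(Σα)² = (3/2)·9² = 121.5.
Deadweight loss = W^SO − W^NE = 57.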